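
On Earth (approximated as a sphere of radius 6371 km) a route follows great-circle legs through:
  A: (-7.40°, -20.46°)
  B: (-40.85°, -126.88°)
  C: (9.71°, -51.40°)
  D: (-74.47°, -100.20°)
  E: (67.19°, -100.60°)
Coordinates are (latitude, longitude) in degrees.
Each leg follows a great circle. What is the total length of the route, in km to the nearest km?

46030 km

Leg A→B: central angle 1.6989 rad, distance 10824.0 km.
Leg B→C: central angle 1.4941 rad, distance 9519.0 km.
Leg C→D: central angle 1.5595 rad, distance 9935.4 km.
Leg D→E: central angle 2.4724 rad, distance 15751.9 km.
Total: 10824.0 + 9519.0 + 9935.4 + 15751.9 ≈ 46030 km.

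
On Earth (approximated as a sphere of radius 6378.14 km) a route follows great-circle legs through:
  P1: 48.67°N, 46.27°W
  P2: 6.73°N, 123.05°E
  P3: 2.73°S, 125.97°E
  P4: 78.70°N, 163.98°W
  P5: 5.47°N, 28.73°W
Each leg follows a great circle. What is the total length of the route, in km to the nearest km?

35082 km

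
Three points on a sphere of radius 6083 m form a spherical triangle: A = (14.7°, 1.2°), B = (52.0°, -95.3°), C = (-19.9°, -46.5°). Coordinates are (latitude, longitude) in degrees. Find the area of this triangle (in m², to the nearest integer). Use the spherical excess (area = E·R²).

32838772 m²

Side lengths (central angles): a = 1.4575, b = 1.0172, c = 1.4379 rad; semiperimeter s = 1.9563.
By l'Huilier's theorem, tan(E/4) = √[tan(s/2) tan((s−a)/2) tan((s−b)/2) tan((s−c)/2)], giving spherical excess E = 0.8875 rad.
Area = E·R² = 0.8875 × (6083)² ≈ 32838772 m².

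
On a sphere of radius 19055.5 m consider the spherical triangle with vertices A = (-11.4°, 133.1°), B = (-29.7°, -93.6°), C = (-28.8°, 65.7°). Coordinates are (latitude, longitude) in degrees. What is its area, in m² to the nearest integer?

734706657 m²

Side lengths (central angles): a = 2.0639, b = 1.1315, c = 2.0783 rad; semiperimeter s = 2.6369.
By l'Huilier's theorem, tan(E/4) = √[tan(s/2) tan((s−a)/2) tan((s−b)/2) tan((s−c)/2)], giving spherical excess E = 2.0234 rad.
Area = E·R² = 2.0234 × (19055.5)² ≈ 734706657 m².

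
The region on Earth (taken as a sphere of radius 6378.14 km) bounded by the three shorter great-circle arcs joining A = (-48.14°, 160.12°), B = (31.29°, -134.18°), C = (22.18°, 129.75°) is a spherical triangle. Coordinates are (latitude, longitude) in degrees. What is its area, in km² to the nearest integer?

53853501 km²

Side lengths (central angles): a = 1.4582, b = 1.3161, c = 1.7235 rad; semiperimeter s = 2.2489.
By l'Huilier's theorem, tan(E/4) = √[tan(s/2) tan((s−a)/2) tan((s−b)/2) tan((s−c)/2)], giving spherical excess E = 1.3238 rad.
Area = E·R² = 1.3238 × (6378.14)² ≈ 53853501 km².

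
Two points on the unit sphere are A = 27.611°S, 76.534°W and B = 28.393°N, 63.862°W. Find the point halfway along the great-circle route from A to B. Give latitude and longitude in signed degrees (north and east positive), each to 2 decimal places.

The central angle between A and B is δ = 1.0002 rad.
With f = 0.5, the slerp weights are sin((1−f)δ)/sin δ = 0.5698 and sin(fδ)/sin δ = 0.5698.
Weighted sum of the unit vectors: (0.5698)·(0.2063,-0.8618,-0.4635) + (0.5698)·(0.3875,-0.7897,0.4755) = (0.3384, -0.9410, 0.0069).
Converting back: φ = atan2(z, √(x²+y²)) = 0.39°, λ = atan2(y, x) = -70.22°.

0.39°, -70.22°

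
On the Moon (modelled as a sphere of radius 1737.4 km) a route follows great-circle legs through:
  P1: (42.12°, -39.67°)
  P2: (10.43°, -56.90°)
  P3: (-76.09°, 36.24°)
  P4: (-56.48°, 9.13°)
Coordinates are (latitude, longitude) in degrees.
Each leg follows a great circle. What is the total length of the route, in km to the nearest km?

4789 km

Leg P1→P2: central angle 0.6126 rad, distance 1064.3 km.
Leg P2→P3: central angle 1.7606 rad, distance 3058.9 km.
Leg P3→P4: central angle 0.3834 rad, distance 666.0 km.
Total: 1064.3 + 3058.9 + 666.0 ≈ 4789 km.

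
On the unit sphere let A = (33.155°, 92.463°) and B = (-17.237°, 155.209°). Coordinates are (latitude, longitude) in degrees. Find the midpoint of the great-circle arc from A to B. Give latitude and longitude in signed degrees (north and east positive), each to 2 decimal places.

9.29°, 126.13°

Central angle δ = 1.3653 rad. Interpolating on the sphere with fraction f = 0.5:
P = [sin((1−f)δ)·A + sin(fδ)·B] / sin δ = 0.6444·A + 0.6444·B in Cartesian coordinates,
giving P = (-0.5819, 0.7971, 0.1615), i.e. latitude 9.29°, longitude 126.13°.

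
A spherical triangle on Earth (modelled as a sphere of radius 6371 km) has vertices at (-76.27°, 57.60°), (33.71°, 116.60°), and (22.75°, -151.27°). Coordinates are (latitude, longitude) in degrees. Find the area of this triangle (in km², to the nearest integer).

Side lengths (central angles): a = 1.3836, b = 2.1741, c = 2.0235 rad; semiperimeter s = 2.7906.
By l'Huilier's theorem, tan(E/4) = √[tan(s/2) tan((s−a)/2) tan((s−b)/2) tan((s−c)/2)], giving spherical excess E = 2.6597 rad.
Area = E·R² = 2.6597 × (6371)² ≈ 107955447 km².

107955447 km²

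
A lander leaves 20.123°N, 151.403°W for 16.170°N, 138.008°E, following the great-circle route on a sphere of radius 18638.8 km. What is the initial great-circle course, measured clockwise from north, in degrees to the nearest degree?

With φ₁ = 0.3512, φ₂ = 0.2822, Δλ = -1.2320 rad, the forward-azimuth formula gives
θ = atan2( sin Δλ cos φ₂ , cos φ₁ sin φ₂ − sin φ₁ cos φ₂ cos Δλ ) = atan2(-0.9058, 0.1517) = -80.49°.
Adding 360° brings this into [0°, 360°): 280°.

280°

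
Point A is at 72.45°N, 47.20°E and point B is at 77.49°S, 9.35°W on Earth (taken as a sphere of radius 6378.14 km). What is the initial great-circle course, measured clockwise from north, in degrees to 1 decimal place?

With φ₁ = 1.2645, φ₂ = -1.3525, Δλ = -0.9870 rad, the forward-azimuth formula gives
θ = atan2( sin Δλ cos φ₂ , cos φ₁ sin φ₂ − sin φ₁ cos φ₂ cos Δλ ) = atan2(-0.1807, -0.4082) = -156.12°.
Adding 360° brings this into [0°, 360°): 203.9°.

203.9°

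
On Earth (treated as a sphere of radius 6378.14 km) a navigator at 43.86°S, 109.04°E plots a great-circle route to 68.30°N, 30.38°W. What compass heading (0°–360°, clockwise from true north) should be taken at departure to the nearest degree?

With φ₁ = -0.7655, φ₂ = 1.1921, Δλ = -2.4333 rad, the forward-azimuth formula gives
θ = atan2( sin Δλ cos φ₂ , cos φ₁ sin φ₂ − sin φ₁ cos φ₂ cos Δλ ) = atan2(-0.2405, 0.4754) = -26.84°.
Adding 360° brings this into [0°, 360°): 333°.

333°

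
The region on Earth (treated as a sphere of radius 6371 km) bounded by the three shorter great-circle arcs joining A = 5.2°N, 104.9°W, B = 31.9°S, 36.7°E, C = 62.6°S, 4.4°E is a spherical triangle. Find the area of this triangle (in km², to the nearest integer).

23617386 km²

Side lengths (central angles): a = 0.6445, b = 1.8049, c = 2.3610 rad; semiperimeter s = 2.4052.
By l'Huilier's theorem, tan(E/4) = √[tan(s/2) tan((s−a)/2) tan((s−b)/2) tan((s−c)/2)], giving spherical excess E = 0.5819 rad.
Area = E·R² = 0.5819 × (6371)² ≈ 23617386 km².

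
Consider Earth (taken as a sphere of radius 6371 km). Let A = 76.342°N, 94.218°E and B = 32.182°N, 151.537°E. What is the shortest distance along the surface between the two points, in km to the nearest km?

5703 km

In radians: φ₁ = 1.3324, φ₂ = 0.5617, Δλ = 57.319° = 1.0004 rad.
Haversine: a = sin²(Δφ/2) + cos φ₁ cos φ₂ sin²(Δλ/2) = 0.1413 + (0.2361)(0.8464)(0.2300) = 0.18727.
Central angle c = 2·arcsin(√a) = 0.89508 rad.
Distance = R·c = 6371 × 0.8951 ≈ 5703 km.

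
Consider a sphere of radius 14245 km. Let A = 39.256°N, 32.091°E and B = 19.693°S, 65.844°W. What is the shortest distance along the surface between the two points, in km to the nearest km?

26924 km

Let φ₁ = 0.6851 rad, φ₂ = -0.3437 rad, and Δλ = -1.7093 rad.
Haversine: a = sin²(Δφ/2) + cos φ₁ cos φ₂ sin²(Δλ/2) = 0.2421 + (0.7743)(0.9415)(0.5690) = 0.65694.
Central angle c = 2·arcsin(√a) = 1.89007 rad.
Distance = R·c = 14245 × 1.8901 ≈ 26924 km.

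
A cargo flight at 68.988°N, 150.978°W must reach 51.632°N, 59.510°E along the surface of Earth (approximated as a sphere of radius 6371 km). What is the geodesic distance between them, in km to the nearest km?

6372 km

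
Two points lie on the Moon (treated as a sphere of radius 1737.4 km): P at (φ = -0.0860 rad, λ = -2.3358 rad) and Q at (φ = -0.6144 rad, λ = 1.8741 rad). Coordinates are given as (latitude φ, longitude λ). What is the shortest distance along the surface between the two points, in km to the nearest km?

In radians: φ₁ = -0.0860, φ₂ = -0.6144, Δλ = -118.790° = -2.0733 rad.
Haversine: a = sin²(Δφ/2) + cos φ₁ cos φ₂ sin²(Δλ/2) = 0.0682 + (0.9963)(0.8171)(0.7408) = 0.67128.
Central angle c = 2·arcsin(√a) = 1.92044 rad.
Distance = R·c = 1737.4 × 1.9204 ≈ 3337 km.

3337 km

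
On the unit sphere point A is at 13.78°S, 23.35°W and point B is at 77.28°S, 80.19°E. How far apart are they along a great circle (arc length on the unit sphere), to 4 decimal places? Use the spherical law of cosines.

1.3875

In radians: φ₁ = -0.2405, φ₂ = -1.3488, Δλ = 103.540° = 1.8071 rad.
cos c = sin φ₁ sin φ₂ + cos φ₁ cos φ₂ cos Δλ = (-0.2382)(-0.9755) + (0.9712)(0.2202)(-0.2341) = 0.18228,
so c = arccos(0.18228) = 1.38749 rad.
On the unit sphere the arc length equals the central angle: 1.3875.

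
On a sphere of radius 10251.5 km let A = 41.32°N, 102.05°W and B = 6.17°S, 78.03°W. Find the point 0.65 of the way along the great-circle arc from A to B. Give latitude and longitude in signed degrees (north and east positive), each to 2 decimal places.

10.73°, -85.13°

The central angle between A and B is δ = 0.9134 rad.
With f = 0.65, the slerp weights are sin((1−f)δ)/sin δ = 0.3970 and sin(fδ)/sin δ = 0.7067.
Weighted sum of the unit vectors: (0.3970)·(-0.1568,-0.7345,0.6603) + (0.7067)·(0.2062,-0.9726,-0.1075) = (0.0835, -0.9790, 0.1862).
Converting back: φ = atan2(z, √(x²+y²)) = 10.73°, λ = atan2(y, x) = -85.13°.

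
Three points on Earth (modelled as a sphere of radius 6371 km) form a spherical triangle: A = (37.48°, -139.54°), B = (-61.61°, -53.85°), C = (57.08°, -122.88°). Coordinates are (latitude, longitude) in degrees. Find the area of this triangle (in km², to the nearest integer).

28072916 km²

Side lengths (central angles): a = 2.2731, b = 0.3925, c = 2.1024 rad; semiperimeter s = 2.3840.
By l'Huilier's theorem, tan(E/4) = √[tan(s/2) tan((s−a)/2) tan((s−b)/2) tan((s−c)/2)], giving spherical excess E = 0.6916 rad.
Area = E·R² = 0.6916 × (6371)² ≈ 28072916 km².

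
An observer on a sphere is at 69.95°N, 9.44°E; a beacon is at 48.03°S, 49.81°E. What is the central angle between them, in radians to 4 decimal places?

Let φ₁ = 1.2209 rad, φ₂ = -0.8383 rad, and Δλ = 0.7046 rad.
Haversine: a = sin²(Δφ/2) + cos φ₁ cos φ₂ sin²(Δλ/2) = 0.7346 + (0.3428)(0.6687)(0.1191) = 0.76188.
Central angle c = 2·arcsin(√a) = 2.12205 rad.
So the angular separation is 2.1221 rad.

2.1221 rad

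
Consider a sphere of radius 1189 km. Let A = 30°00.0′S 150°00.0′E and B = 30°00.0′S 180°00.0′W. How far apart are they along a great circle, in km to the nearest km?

In radians: φ₁ = -0.5236, φ₂ = -0.5236, Δλ = 30.000° = 0.5236 rad.
cos c = sin φ₁ sin φ₂ + cos φ₁ cos φ₂ cos Δλ = (-0.5000)(-0.5000) + (0.8660)(0.8660)(0.8660) = 0.89952,
so c = arccos(0.89952) = 0.45213 rad.
Distance = R·c = 1189 × 0.4521 ≈ 538 km.

538 km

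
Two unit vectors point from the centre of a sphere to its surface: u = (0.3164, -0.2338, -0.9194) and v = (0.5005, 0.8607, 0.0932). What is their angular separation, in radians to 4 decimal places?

1.6997 rad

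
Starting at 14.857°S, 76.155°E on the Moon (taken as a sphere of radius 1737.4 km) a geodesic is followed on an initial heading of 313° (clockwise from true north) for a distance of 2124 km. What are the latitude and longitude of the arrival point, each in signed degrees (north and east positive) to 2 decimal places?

Angular distance δ = d/R = 2124/1737.4 = 1.22252 rad; initial bearing θ = 5.4629 rad.
sin φ₂ = sin φ₁ cos δ + cos φ₁ sin δ cos θ = (-0.2564)(0.3413) + (0.9666)(0.9400)(0.6820) = 0.5321, so φ₂ = 32.15°.
Δλ = atan2(sin θ sin δ cos φ₁, cos δ − sin φ₁ sin φ₂) = atan2(-0.6645, 0.4777) = -54.285°.
λ₂ = 76.155° − 54.285° = 21.87°.

32.15°, 21.87°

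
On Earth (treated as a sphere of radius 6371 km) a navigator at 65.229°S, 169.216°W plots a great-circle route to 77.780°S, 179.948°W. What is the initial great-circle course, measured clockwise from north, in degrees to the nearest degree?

190°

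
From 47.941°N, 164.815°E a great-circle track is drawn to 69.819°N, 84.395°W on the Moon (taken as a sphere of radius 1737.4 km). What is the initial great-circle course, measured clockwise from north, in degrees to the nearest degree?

24°

Δλ = 110.790° = 1.9337 rad.
y = sin Δλ · cos φ₂ = (0.9349)(0.3450) = 0.3225
x = cos φ₁ sin φ₂ − sin φ₁ cos φ₂ cos Δλ = (0.6699)(0.9386) − (0.7425)(0.3450)(-0.3549) = 0.7197
θ = atan2(y, x) = 24.14°, so the bearing is 24°.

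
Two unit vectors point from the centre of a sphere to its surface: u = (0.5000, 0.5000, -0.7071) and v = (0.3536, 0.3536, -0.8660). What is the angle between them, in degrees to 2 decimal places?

15.00°

u·v = 0.9659; |u| = 1.0000, |v| = 1.0000.
cos θ = (u·v)/(|u||v|) = 0.9659, so θ = 15.00°.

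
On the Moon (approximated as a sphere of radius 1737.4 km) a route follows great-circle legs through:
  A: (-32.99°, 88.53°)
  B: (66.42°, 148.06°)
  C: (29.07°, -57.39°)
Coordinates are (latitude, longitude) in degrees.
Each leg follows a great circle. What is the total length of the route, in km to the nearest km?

Leg A→B: central angle 1.9059 rad, distance 3311.3 km.
Leg B→C: central angle 1.4408 rad, distance 2503.3 km.
Total: 3311.3 + 2503.3 ≈ 5815 km.

5815 km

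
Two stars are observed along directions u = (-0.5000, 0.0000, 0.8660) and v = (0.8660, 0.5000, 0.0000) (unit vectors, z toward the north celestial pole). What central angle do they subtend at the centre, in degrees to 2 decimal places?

u·v = -0.4330; |u| = 1.0000, |v| = 1.0000.
cos θ = (u·v)/(|u||v|) = -0.4330, so θ = 115.66°.

115.66°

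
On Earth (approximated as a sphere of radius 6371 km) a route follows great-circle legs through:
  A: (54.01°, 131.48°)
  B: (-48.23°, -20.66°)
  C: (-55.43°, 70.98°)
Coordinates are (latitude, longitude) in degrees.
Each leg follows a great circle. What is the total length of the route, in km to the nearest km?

23864 km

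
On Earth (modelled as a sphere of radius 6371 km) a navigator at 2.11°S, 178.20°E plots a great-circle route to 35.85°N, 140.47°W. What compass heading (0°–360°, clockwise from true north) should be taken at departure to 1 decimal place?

With φ₁ = -0.0368, φ₂ = 0.6257, Δλ = 0.7213 rad, the forward-azimuth formula gives
θ = atan2( sin Δλ cos φ₂ , cos φ₁ sin φ₂ − sin φ₁ cos φ₂ cos Δλ ) = atan2(0.5353, 0.6077) = 41.38°.
So the initial bearing is 41.4°.

41.4°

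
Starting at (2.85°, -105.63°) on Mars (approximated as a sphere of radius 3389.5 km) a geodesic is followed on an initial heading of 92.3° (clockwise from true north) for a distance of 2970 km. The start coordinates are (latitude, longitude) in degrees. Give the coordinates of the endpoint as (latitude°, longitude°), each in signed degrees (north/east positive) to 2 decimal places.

0.06°, -55.48°

Angular distance δ = d/R = 2970/3389.5 = 0.87624 rad; initial bearing θ = 1.6109 rad.
sin φ₂ = sin φ₁ cos δ + cos φ₁ sin δ cos θ = (0.0497)(0.6400) + (0.9988)(0.7683)(-0.0401) = 0.0010, so φ₂ = 0.06°.
Δλ = atan2(sin θ sin δ cos φ₁, cos δ − sin φ₁ sin φ₂) = atan2(0.7668, 0.6400) = 50.149°.
λ₂ = -105.630° + 50.149° = -55.48°.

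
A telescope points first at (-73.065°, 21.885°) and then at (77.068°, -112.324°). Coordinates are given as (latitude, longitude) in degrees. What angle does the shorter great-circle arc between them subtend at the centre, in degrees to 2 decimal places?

Let φ₁ = -1.2752 rad, φ₂ = 1.3451 rad, and Δλ = -2.3424 rad.
cos c = sin φ₁ sin φ₂ + cos φ₁ cos φ₂ cos Δλ = (-0.9566)(0.9746) + (0.2913)(0.2238)(-0.6973) = -0.97783,
so c = arccos(-0.97783) = 2.93061 rad.
So the angular separation is 167.91°.

167.91°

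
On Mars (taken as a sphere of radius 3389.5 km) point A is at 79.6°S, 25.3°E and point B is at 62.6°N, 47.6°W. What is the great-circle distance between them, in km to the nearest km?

Let φ₁ = -1.3893 rad, φ₂ = 1.0926 rad, and Δλ = -1.2723 rad.
Haversine: a = sin²(Δφ/2) + cos φ₁ cos φ₂ sin²(Δλ/2) = 0.8951 + (0.1805)(0.4602)(0.3530) = 0.92440.
Central angle c = 2·arcsin(√a) = 2.58451 rad.
Distance = R·c = 3389.5 × 2.5845 ≈ 8760 km.

8760 km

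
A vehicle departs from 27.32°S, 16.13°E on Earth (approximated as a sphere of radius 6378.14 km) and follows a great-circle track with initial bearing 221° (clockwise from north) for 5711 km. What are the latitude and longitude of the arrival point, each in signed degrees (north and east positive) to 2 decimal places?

Angular distance δ = d/R = 5711/6378.14 = 0.89540 rad; initial bearing θ = 3.8572 rad.
sin φ₂ = sin φ₁ cos δ + cos φ₁ sin δ cos θ = (-0.4590)(0.6252) + (0.8885)(0.7805)(-0.7547) = -0.8103, so φ₂ = -54.12°.
Δλ = atan2(sin θ sin δ cos φ₁, cos δ − sin φ₁ sin φ₂) = atan2(-0.4549, 0.2533) = -60.888°.
λ₂ = 16.130° − 60.888° = -44.76°.

-54.12°, -44.76°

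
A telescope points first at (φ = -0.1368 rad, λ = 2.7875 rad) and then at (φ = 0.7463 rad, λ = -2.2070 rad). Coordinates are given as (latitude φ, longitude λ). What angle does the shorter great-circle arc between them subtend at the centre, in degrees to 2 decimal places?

83.69°

In radians: φ₁ = -0.1368, φ₂ = 0.7463, Δλ = 73.836° = 1.2887 rad.
cos c = sin φ₁ sin φ₂ + cos φ₁ cos φ₂ cos Δλ = (-0.1364)(0.6789) + (0.9907)(0.7342)(0.2784) = 0.10989,
so c = arccos(0.10989) = 1.46068 rad.
So the angular separation is 83.69°.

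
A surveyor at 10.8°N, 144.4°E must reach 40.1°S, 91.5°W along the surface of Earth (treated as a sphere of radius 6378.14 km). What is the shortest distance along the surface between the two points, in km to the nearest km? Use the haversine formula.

13672 km

Let φ₁ = 0.1885 rad, φ₂ = -0.6999 rad, and Δλ = 2.1660 rad.
Haversine: a = sin²(Δφ/2) + cos φ₁ cos φ₂ sin²(Δλ/2) = 0.1847 + (0.9823)(0.7649)(0.7803) = 0.77097.
Central angle c = 2·arcsin(√a) = 2.14355 rad.
Distance = R·c = 6378.14 × 2.1435 ≈ 13672 km.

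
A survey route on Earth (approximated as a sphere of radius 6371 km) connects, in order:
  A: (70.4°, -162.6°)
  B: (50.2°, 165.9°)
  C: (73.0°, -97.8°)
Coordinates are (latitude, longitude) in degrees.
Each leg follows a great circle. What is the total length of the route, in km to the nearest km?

Leg A→B: central angle 0.4350 rad, distance 2771.7 km.
Leg B→C: central angle 0.7753 rad, distance 4939.8 km.
Total: 2771.7 + 4939.8 ≈ 7711 km.

7711 km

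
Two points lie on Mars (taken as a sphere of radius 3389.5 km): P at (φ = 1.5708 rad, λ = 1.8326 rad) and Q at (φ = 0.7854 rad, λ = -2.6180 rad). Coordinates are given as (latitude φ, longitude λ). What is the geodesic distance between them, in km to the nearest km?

With latitudes φ₁ = 90.000°, φ₂ = 45.000° and longitude difference Δλ = 104.999°:
Haversine: a = sin²(Δφ/2) + cos φ₁ cos φ₂ sin²(Δλ/2) = 0.1464 + (-0.0000)(0.7071)(0.6294) = 0.14645.
Central angle c = 2·arcsin(√a) = 0.78540 rad.
Distance = R·c = 3389.5 × 0.7854 ≈ 2662 km.

2662 km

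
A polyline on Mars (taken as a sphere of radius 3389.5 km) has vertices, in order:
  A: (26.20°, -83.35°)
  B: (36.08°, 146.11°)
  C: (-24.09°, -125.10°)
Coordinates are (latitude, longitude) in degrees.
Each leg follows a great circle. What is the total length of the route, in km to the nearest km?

Leg A→B: central angle 1.7837 rad, distance 6046.0 km.
Leg B→C: central angle 1.7975 rad, distance 6092.7 km.
Total: 6046.0 + 6092.7 ≈ 12139 km.

12139 km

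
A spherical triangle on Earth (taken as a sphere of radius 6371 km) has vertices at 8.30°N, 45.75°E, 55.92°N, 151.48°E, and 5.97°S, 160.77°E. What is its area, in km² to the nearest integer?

Side lengths (central angles): a = 1.0885, b = 2.0167, c = 1.6016 rad; semiperimeter s = 2.3533.
By l'Huilier's theorem, tan(E/4) = √[tan(s/2) tan((s−a)/2) tan((s−b)/2) tan((s−c)/2)], giving spherical excess E = 1.3245 rad.
Area = E·R² = 1.3245 × (6371)² ≈ 53761417 km².

53761417 km²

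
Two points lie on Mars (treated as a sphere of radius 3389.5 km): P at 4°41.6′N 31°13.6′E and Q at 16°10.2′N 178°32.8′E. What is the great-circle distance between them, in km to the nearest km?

8372 km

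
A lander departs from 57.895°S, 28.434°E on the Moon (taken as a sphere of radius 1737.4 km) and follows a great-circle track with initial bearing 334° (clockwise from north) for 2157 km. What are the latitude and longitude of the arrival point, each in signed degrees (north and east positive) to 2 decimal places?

10.26°, 3.50°

Angular distance δ = d/R = 2157/1737.4 = 1.24151 rad; initial bearing θ = 5.8294 rad.
sin φ₂ = sin φ₁ cos δ + cos φ₁ sin δ cos θ = (-0.8471)(0.3234) + (0.5315)(0.9463)(0.8988) = 0.1781, so φ₂ = 10.26°.
Δλ = atan2(sin θ sin δ cos φ₁, cos δ − sin φ₁ sin φ₂) = atan2(-0.2205, 0.4742) = -24.933°.
λ₂ = 28.434° − 24.933° = 3.50°.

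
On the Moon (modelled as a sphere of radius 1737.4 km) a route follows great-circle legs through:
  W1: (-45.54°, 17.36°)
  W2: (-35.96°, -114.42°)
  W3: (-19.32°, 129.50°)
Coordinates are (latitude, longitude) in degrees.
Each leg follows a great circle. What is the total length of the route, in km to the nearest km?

Leg W1→W2: central angle 1.5294 rad, distance 2657.2 km.
Leg W2→W3: central angle 1.7128 rad, distance 2975.8 km.
Total: 2657.2 + 2975.8 ≈ 5633 km.

5633 km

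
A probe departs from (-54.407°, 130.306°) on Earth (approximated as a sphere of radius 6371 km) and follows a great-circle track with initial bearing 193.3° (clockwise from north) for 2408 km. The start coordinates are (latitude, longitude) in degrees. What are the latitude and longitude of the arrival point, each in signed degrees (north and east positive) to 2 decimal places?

-74.75°, 111.47°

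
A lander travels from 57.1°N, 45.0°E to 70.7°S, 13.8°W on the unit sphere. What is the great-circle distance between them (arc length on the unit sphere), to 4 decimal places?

2.3454

In radians: φ₁ = 0.9966, φ₂ = -1.2339, Δλ = -58.800° = -1.0263 rad.
cos c = sin φ₁ sin φ₂ + cos φ₁ cos φ₂ cos Δλ = (0.8396)(-0.9438) + (0.5432)(0.3305)(0.5180) = -0.69943,
so c = arccos(-0.69943) = 2.34540 rad.
On the unit sphere the arc length equals the central angle: 2.3454.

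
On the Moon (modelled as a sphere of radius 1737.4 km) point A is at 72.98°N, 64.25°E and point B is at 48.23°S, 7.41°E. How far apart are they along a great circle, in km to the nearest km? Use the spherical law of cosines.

3861 km

In radians: φ₁ = 1.2737, φ₂ = -0.8418, Δλ = -56.840° = -0.9920 rad.
cos c = sin φ₁ sin φ₂ + cos φ₁ cos φ₂ cos Δλ = (0.9562)(-0.7458) + (0.2927)(0.6661)(0.5470) = -0.60651,
so c = arccos(-0.60651) = 2.22246 rad.
Distance = R·c = 1737.4 × 2.2225 ≈ 3861 km.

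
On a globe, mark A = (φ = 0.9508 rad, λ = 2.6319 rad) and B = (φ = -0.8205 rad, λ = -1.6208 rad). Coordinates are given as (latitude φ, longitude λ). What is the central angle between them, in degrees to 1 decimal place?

In radians: φ₁ = 0.9508, φ₂ = -0.8205, Δλ = 116.338° = 2.0305 rad.
Haversine: a = sin²(Δφ/2) + cos φ₁ cos φ₂ sin²(Δλ/2) = 0.5996 + (0.5810)(0.6819)(0.7218) = 0.88556.
Central angle c = 2·arcsin(√a) = 2.45139 rad.
So the angular separation is 140.5°.

140.5°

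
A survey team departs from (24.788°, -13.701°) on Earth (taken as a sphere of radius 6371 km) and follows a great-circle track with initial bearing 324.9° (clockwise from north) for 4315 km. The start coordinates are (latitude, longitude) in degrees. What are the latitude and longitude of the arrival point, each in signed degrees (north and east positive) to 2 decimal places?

Angular distance δ = d/R = 4315/6371 = 0.67729 rad; initial bearing θ = 5.6706 rad.
sin φ₂ = sin φ₁ cos δ + cos φ₁ sin δ cos θ = (0.4193)(0.7793) + (0.9079)(0.6267)(0.8181) = 0.7922, so φ₂ = 52.39°.
Δλ = atan2(sin θ sin δ cos φ₁, cos δ − sin φ₁ sin φ₂) = atan2(-0.3271, 0.4471) = -36.191°.
λ₂ = -13.701° − 36.191° = -49.89°.

52.39°, -49.89°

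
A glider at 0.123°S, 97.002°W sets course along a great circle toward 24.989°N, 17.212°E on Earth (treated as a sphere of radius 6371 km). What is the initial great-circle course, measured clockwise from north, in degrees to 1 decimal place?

63.0°

Δλ = 114.214° = 1.9934 rad.
y = sin Δλ · cos φ₂ = (0.9120)(0.9064) = 0.8266
x = cos φ₁ sin φ₂ − sin φ₁ cos φ₂ cos Δλ = (1.0000)(0.4224) − (-0.0021)(0.9064)(-0.4101) = 0.4216
θ = atan2(y, x) = 62.98°, so the bearing is 63.0°.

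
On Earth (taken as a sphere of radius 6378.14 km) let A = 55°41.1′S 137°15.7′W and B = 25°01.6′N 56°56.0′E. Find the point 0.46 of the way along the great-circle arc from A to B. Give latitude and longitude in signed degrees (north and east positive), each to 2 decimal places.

-51.80°, 81.19°

Central angle δ = 2.5767 rad. Interpolating on the sphere with fraction f = 0.46:
P = [sin((1−f)δ)·A + sin(fδ)·B] / sin δ = 1.8379·A + 1.7308·B in Cartesian coordinates,
giving P = (0.0947, 0.6111, -0.7858), i.e. latitude -51.80°, longitude 81.19°.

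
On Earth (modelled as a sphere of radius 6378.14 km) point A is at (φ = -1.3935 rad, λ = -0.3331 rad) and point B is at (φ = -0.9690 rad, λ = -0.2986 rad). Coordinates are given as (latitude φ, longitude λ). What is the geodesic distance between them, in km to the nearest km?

Let φ₁ = -1.3935 rad, φ₂ = -0.9690 rad, and Δλ = 0.0345 rad.
Haversine: a = sin²(Δφ/2) + cos φ₁ cos φ₂ sin²(Δλ/2) = 0.0444 + (0.1764)(0.5661)(0.0003) = 0.04441.
Central angle c = 2·arcsin(√a) = 0.42464 rad.
Distance = R·c = 6378.14 × 0.4246 ≈ 2708 km.

2708 km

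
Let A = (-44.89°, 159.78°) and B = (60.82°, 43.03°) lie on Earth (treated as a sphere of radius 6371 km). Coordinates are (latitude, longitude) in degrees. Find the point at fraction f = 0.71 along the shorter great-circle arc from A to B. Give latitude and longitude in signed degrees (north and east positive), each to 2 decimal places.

The central angle between A and B is δ = 2.4522 rad.
With f = 0.71, the slerp weights are sin((1−f)δ)/sin δ = 1.0262 and sin(fδ)/sin δ = 1.5495.
Weighted sum of the unit vectors: (1.0262)·(-0.6648,0.2449,-0.7057) + (1.5495)·(0.3564,0.3327,0.8731) = (-0.1300, 0.7668, 0.6286).
Converting back: φ = atan2(z, √(x²+y²)) = 38.95°, λ = atan2(y, x) = 99.62°.

38.95°, 99.62°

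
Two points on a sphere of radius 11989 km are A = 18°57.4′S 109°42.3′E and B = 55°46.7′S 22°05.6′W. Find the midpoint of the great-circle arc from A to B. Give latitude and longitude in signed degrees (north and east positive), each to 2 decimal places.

-58.41°, 73.41°

The central angle between A and B is δ = 1.6568 rad.
With f = 0.5, the slerp weights are sin((1−f)δ)/sin δ = 0.7396 and sin(fδ)/sin δ = 0.7396.
Weighted sum of the unit vectors: (0.7396)·(-0.3189,0.8904,-0.3249) + (0.7396)·(0.5211,-0.2115,-0.8269) = (0.1496, 0.5021, -0.8518).
Converting back: φ = atan2(z, √(x²+y²)) = -58.41°, λ = atan2(y, x) = 73.41°.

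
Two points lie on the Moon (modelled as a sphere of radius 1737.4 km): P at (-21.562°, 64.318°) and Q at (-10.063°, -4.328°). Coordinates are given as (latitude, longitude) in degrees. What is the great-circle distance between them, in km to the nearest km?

2019 km

Let φ₁ = -0.3763 rad, φ₂ = -0.1756 rad, and Δλ = -1.1981 rad.
cos c = sin φ₁ sin φ₂ + cos φ₁ cos φ₂ cos Δλ = (-0.3675)(-0.1747) + (0.9300)(0.9846)(0.3641) = 0.39765,
so c = arccos(0.39765) = 1.16184 rad.
Distance = R·c = 1737.4 × 1.1618 ≈ 2019 km.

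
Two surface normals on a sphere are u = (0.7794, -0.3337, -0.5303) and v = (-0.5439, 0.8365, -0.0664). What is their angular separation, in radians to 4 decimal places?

2.3021 rad

u·v = -0.6678; |u| = 1.0000, |v| = 1.0000.
cos θ = (u·v)/(|u||v|) = -0.6678, so θ = 2.3021 rad.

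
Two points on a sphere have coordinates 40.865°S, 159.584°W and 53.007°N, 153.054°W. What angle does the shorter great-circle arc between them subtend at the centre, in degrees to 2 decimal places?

94.04°

In radians: φ₁ = -0.7132, φ₂ = 0.9251, Δλ = 6.530° = 0.1140 rad.
Haversine: a = sin²(Δφ/2) + cos φ₁ cos φ₂ sin²(Δλ/2) = 0.5338 + (0.7563)(0.6017)(0.0032) = 0.53524.
Central angle c = 2·arcsin(√a) = 1.64133 rad.
So the angular separation is 94.04°.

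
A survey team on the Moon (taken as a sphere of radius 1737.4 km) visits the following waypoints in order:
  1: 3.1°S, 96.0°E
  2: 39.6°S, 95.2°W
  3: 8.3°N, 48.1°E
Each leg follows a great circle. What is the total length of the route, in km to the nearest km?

8211 km

Leg 1→2: central angle 2.3750 rad, distance 4126.3 km.
Leg 2→3: central angle 2.3509 rad, distance 4084.4 km.
Total: 4126.3 + 4084.4 ≈ 8211 km.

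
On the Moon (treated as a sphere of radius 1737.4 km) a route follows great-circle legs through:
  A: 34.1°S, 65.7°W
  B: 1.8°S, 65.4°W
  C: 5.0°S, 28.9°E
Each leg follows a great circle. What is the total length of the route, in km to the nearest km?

3834 km

Leg A→B: central angle 0.5638 rad, distance 979.5 km.
Leg B→C: central angle 1.6428 rad, distance 2854.2 km.
Total: 979.5 + 2854.2 ≈ 3834 km.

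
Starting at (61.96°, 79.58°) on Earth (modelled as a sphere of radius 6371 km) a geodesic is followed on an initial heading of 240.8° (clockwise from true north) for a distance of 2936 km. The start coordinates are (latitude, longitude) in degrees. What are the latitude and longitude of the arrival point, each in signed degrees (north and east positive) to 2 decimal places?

43.52°, 47.22°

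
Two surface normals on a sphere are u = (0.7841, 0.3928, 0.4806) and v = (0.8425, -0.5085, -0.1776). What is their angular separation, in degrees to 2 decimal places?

67.94°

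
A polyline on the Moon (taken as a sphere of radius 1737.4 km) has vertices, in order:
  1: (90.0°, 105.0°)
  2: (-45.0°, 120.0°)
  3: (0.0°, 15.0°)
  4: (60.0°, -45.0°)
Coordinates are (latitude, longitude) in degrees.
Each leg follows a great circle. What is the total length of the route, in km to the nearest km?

9433 km

Leg 1→2: central angle 2.3562 rad, distance 4093.7 km.
Leg 2→3: central angle 1.7548 rad, distance 3048.9 km.
Leg 3→4: central angle 1.3181 rad, distance 2290.1 km.
Total: 4093.7 + 3048.9 + 2290.1 ≈ 9433 km.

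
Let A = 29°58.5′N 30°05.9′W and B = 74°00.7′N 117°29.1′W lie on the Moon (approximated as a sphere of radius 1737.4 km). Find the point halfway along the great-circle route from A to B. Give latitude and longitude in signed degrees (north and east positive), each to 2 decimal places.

The central angle between A and B is δ = 1.0574 rad.
With f = 0.5, the slerp weights are sin((1−f)δ)/sin δ = 0.5791 and sin(fδ)/sin δ = 0.5791.
Weighted sum of the unit vectors: (0.5791)·(0.7494,-0.4344,0.4996) + (0.5791)·(-0.1271,-0.2444,0.9613) = (0.3604, -0.3930, 0.8460).
Converting back: φ = atan2(z, √(x²+y²)) = 57.78°, λ = atan2(y, x) = -47.48°.

57.78°, -47.48°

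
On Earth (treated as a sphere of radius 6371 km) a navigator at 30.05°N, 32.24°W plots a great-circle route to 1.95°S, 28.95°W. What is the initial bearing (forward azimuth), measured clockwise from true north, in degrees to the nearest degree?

174°

With φ₁ = 0.5245, φ₂ = -0.0340, Δλ = 0.0574 rad, the forward-azimuth formula gives
θ = atan2( sin Δλ cos φ₂ , cos φ₁ sin φ₂ − sin φ₁ cos φ₂ cos Δλ ) = atan2(0.0574, -0.5291) = 173.81°.
So the initial bearing is 174°.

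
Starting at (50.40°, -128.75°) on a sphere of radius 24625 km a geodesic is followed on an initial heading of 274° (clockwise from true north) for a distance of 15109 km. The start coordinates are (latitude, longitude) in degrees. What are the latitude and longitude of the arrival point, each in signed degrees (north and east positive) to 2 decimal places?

40.96°, -178.27°

Angular distance δ = d/R = 15109/24625 = 0.61356 rad; initial bearing θ = 4.7822 rad.
sin φ₂ = sin φ₁ cos δ + cos φ₁ sin δ cos θ = (0.7705)(0.8176) + (0.6374)(0.5758)(0.0698) = 0.6556, so φ₂ = 40.96°.
Δλ = atan2(sin θ sin δ cos φ₁, cos δ − sin φ₁ sin φ₂) = atan2(-0.3661, 0.3125) = -49.521°.
λ₂ = -128.750° − 49.521° = -178.27°.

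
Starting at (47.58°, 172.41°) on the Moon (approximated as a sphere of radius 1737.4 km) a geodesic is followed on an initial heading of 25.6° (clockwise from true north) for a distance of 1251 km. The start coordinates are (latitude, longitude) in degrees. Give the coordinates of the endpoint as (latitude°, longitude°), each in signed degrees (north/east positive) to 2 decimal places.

Angular distance δ = d/R = 1251/1737.4 = 0.72004 rad; initial bearing θ = 0.4468 rad.
sin φ₂ = sin φ₁ cos δ + cos φ₁ sin δ cos θ = (0.7382)(0.7518) + (0.6746)(0.6594)(0.9018) = 0.9561, so φ₂ = 72.97°.
Δλ = atan2(sin θ sin δ cos φ₁, cos δ − sin φ₁ sin φ₂) = atan2(0.1922, 0.0459) = 76.555°.
λ₂ = 172.410° + 76.555° = 248.97° → -111.03° after wrapping to (−180°, 180°].

72.97°, -111.03°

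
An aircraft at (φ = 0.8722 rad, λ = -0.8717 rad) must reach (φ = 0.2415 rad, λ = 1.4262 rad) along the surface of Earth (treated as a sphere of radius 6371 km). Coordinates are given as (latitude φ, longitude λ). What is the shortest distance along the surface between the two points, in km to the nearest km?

11499 km

In radians: φ₁ = 0.8722, φ₂ = 0.2415, Δλ = 131.660° = 2.2979 rad.
Haversine: a = sin²(Δφ/2) + cos φ₁ cos φ₂ sin²(Δλ/2) = 0.0962 + (0.6431)(0.9710)(0.8324) = 0.61598.
Central angle c = 2·arcsin(√a) = 1.80489 rad.
Distance = R·c = 6371 × 1.8049 ≈ 11499 km.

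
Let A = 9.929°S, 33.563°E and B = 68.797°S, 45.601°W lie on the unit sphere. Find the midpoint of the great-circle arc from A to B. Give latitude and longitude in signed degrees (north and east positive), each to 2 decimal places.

-44.83°, 14.92°

Central angle δ = 1.3410 rad. Interpolating on the sphere with fraction f = 0.5:
P = [sin((1−f)δ)·A + sin(fδ)·B] / sin δ = 0.6382·A + 0.6382·B in Cartesian coordinates,
giving P = (0.6853, 0.1826, -0.7050), i.e. latitude -44.83°, longitude 14.92°.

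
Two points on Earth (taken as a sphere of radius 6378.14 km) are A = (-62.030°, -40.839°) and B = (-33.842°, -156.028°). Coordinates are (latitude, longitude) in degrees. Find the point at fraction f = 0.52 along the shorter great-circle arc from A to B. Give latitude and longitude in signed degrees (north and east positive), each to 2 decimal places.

-61.29°, -124.46°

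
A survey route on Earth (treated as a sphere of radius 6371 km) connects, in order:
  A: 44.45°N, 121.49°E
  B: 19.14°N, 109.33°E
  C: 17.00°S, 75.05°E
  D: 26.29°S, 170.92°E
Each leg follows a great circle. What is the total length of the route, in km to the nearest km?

18267 km

Leg A→B: central angle 0.4759 rad, distance 3032.0 km.
Leg B→C: central angle 0.8624 rad, distance 5494.1 km.
Leg C→D: central angle 1.5290 rad, distance 9741.1 km.
Total: 3032.0 + 5494.1 + 9741.1 ≈ 18267 km.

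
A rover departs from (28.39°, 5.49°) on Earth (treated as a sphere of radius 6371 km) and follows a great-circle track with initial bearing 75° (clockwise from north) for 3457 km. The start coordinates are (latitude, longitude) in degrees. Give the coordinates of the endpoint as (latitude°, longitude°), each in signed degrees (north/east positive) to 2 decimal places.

31.65°, 41.36°

Angular distance δ = d/R = 3457/6371 = 0.54261 rad; initial bearing θ = 1.3090 rad.
sin φ₂ = sin φ₁ cos δ + cos φ₁ sin δ cos θ = (0.4755)(0.8564) + (0.8797)(0.5164)(0.2588) = 0.5247, so φ₂ = 31.65°.
Δλ = atan2(sin θ sin δ cos φ₁, cos δ − sin φ₁ sin φ₂) = atan2(0.4388, 0.6069) = 35.869°.
λ₂ = 5.490° + 35.869° = 41.36°.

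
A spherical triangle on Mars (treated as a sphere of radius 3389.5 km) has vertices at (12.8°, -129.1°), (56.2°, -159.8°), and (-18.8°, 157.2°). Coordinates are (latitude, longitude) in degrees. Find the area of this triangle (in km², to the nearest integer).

8373215 km²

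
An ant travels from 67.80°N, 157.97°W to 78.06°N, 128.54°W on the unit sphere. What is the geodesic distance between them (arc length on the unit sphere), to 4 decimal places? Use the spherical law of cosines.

With latitudes φ₁ = 67.800°, φ₂ = 78.060° and longitude difference Δλ = 29.430°:
cos c = sin φ₁ sin φ₂ + cos φ₁ cos φ₂ cos Δλ = (0.9259)(0.9784) + (0.3778)(0.2069)(0.8710) = 0.97392,
so c = arccos(0.97392) = 0.22888 rad.
On the unit sphere the arc length equals the central angle: 0.2289.

0.2289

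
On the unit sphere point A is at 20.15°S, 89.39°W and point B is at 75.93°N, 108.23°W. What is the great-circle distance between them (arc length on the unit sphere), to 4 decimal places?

1.6892

Let φ₁ = -0.3517 rad, φ₂ = 1.3252 rad, and Δλ = -0.3288 rad.
Haversine: a = sin²(Δφ/2) + cos φ₁ cos φ₂ sin²(Δλ/2) = 0.5530 + (0.9388)(0.2431)(0.0268) = 0.55907.
Central angle c = 2·arcsin(√a) = 1.68922 rad.
On the unit sphere the arc length equals the central angle: 1.6892.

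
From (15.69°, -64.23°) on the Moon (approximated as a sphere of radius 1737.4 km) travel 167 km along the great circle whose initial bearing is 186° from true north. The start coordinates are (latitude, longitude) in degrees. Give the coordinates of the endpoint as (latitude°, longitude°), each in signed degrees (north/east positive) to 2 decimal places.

10.21°, -64.81°

Angular distance δ = d/R = 167/1737.4 = 0.09612 rad; initial bearing θ = 3.2463 rad.
sin φ₂ = sin φ₁ cos δ + cos φ₁ sin δ cos θ = (0.2704)(0.9954) + (0.9627)(0.0960)(-0.9945) = 0.1773, so φ₂ = 10.21°.
Δλ = atan2(sin θ sin δ cos φ₁, cos δ − sin φ₁ sin φ₂) = atan2(-0.0097, 0.9474) = -0.584°.
λ₂ = -64.230° − 0.584° = -64.81°.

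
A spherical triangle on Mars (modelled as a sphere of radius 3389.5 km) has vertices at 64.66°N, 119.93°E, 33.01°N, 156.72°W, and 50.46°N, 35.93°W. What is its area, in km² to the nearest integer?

7783047 km²

Side lengths (central angles): a = 1.4234, b = 1.1059, c = 1.0076 rad; semiperimeter s = 1.7684.
By l'Huilier's theorem, tan(E/4) = √[tan(s/2) tan((s−a)/2) tan((s−b)/2) tan((s−c)/2)], giving spherical excess E = 0.6775 rad.
Area = E·R² = 0.6775 × (3389.5)² ≈ 7783047 km².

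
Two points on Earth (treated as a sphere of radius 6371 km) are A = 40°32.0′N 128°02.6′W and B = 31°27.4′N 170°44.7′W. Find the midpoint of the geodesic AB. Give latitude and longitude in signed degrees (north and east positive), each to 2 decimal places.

The central angle between A and B is δ = 0.6170 rad.
With f = 0.5, the slerp weights are sin((1−f)δ)/sin δ = 0.5248 and sin(fδ)/sin δ = 0.5248.
Weighted sum of the unit vectors: (0.5248)·(-0.4684,-0.5986,0.6499) + (0.5248)·(-0.8419,-0.1372,0.5219) = (-0.6876, -0.3861, 0.6149).
Converting back: φ = atan2(z, √(x²+y²)) = 37.94°, λ = atan2(y, x) = -150.69°.

37.94°, -150.69°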